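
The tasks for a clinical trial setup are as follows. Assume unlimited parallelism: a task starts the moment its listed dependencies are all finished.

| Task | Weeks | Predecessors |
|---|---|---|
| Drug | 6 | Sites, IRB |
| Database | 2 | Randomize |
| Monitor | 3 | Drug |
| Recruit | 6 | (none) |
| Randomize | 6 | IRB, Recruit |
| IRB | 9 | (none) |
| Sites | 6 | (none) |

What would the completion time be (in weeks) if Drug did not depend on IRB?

17

Original critical path: IRB→Drug→Monitor = 9+6+3 = 18 ⇒ 18 weeks.
Without IRB→Drug, Drug's earliest start moves from 9 to 6.
After: IRB→Randomize→Database = 9+6+2 = 17 → 17 weeks.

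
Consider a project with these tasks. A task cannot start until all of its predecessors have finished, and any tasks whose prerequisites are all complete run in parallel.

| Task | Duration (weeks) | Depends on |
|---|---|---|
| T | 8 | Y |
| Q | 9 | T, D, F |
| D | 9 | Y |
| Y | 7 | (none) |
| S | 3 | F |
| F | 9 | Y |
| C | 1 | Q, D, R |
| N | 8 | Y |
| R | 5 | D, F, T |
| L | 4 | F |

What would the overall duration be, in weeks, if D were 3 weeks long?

26

Actual critical path: Y→D→Q→C = 7+9+9+1 = 26 ⇒ 26 weeks.
D is on the critical path; changing it to 3 makes that path 20 weeks.
New critical path: Y→F→Q→C = 7+9+9+1 = 26 ⇒ 26 weeks.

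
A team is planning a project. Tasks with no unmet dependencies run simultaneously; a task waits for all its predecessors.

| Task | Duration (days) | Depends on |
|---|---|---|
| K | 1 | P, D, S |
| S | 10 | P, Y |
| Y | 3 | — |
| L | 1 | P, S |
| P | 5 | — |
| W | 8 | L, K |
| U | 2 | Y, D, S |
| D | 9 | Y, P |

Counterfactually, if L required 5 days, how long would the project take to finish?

Critical path before the change: P→S→L→W = 5+10+1+8 = 24 giving 24 days.
L lies on that path, so at 5 days the path becomes 28 days.
No other chain overtakes it, so the finish is 28 days.

28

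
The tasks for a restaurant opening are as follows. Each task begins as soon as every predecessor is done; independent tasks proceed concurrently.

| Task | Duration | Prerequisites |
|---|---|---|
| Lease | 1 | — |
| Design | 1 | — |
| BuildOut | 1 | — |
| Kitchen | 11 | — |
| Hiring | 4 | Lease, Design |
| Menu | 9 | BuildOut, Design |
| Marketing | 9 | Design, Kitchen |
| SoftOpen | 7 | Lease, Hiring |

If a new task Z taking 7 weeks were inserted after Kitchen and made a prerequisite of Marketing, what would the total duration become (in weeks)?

27

Originally the job takes 20 weeks.
With Z inserted, Marketing now waits for max(Design, Kitchen, Z).
New critical path: Kitchen→Z→Marketing = 11+7+9 = 27 ⇒ 27 weeks.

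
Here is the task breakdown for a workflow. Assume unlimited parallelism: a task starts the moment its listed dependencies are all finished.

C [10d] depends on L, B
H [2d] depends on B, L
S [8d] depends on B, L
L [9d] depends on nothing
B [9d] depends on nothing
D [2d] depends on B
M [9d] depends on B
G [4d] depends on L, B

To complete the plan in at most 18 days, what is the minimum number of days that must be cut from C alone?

1

Current finish: 19 days; target: 18.
C is on every critical path, so each day cut from C cuts the finish by one (this holds down to a finish of 18).
Need 19 − 18 = 1 day off C → C becomes 9 days, finish becomes 18.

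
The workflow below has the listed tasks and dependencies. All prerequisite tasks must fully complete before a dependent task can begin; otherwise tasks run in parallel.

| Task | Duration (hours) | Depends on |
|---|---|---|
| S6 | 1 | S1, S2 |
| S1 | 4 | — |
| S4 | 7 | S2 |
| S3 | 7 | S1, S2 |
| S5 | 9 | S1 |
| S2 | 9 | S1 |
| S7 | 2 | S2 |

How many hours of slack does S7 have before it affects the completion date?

The longest chain is S1→S2→S3 = 4+9+7 = 20; overall finish 20 hours.
The longest chain containing S7 totals 15 hours.
So S7 can slip 20 − 15 = 5 hours.

5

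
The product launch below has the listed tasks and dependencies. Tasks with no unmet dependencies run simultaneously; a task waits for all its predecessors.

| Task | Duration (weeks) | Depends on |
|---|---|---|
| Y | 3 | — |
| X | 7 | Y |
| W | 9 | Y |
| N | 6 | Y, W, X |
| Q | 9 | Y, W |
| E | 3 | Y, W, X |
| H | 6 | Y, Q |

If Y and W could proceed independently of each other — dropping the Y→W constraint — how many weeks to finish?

24

With the dependency in place, Y→W→Q→H = 3+9+9+6 = 27 sets the finish at 27 weeks.
Without Y→W, W's earliest start moves from 3 to 0.
New critical path: W→Q→H = 9+9+6 = 24 ⇒ 24 weeks.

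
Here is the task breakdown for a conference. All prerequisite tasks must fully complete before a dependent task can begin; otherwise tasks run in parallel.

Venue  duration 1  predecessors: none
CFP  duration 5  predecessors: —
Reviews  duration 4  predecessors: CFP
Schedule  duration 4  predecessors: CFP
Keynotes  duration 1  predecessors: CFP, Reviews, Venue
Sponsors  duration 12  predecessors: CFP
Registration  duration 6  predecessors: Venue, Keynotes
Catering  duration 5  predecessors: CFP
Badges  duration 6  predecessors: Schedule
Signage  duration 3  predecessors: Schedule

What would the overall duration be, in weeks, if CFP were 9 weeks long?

Actual critical path: CFP→Sponsors = 5+12 = 17 ⇒ 17 weeks.
CFP lies on that path, so at 9 weeks the path becomes 21 weeks.
The critical path is still CFP→Sponsors; finish is now 21 weeks.

21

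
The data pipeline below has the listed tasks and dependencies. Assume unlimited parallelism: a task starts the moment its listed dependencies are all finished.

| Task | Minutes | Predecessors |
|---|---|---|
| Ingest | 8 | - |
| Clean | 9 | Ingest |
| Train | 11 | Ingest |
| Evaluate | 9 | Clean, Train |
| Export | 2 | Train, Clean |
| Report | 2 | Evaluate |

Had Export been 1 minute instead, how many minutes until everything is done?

Critical path before the change: Ingest→Train→Evaluate→Report = 8+11+9+2 = 30 giving 30 minutes.
Export is off the critical path — its longest chain is 21 minutes, giving 9 of slack.
The critical path is still Ingest→Train→Evaluate→Report; finish is now 30 minutes.

30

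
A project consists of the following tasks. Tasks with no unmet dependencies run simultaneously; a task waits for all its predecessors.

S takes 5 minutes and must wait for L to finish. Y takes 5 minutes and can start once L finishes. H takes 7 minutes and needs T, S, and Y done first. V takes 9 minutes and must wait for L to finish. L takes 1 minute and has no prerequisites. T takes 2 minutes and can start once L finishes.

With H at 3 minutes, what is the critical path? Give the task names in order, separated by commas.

L, V

The binding path is L→S→H = 1+5+7 = 13; finish at 13 minutes.
Since H is critical, the -4 change carries straight to that chain (now 9 minutes).
New critical path: L→V = 1+9 = 10 ⇒ 10 minutes.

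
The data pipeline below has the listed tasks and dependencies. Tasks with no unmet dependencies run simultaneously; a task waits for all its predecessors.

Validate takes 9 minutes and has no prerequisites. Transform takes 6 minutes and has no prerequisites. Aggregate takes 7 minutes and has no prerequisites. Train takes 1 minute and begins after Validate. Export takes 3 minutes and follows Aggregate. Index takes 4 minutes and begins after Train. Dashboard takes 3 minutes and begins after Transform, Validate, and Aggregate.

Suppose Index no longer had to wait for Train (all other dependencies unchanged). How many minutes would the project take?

12

With the dependency in place, Validate→Train→Index = 9+1+4 = 14 sets the finish at 14 minutes.
Without Train→Index, Index's earliest start moves from 10 to 0.
The longest chain is now Validate→Dashboard = 9+3 = 12, so the project takes 12 minutes.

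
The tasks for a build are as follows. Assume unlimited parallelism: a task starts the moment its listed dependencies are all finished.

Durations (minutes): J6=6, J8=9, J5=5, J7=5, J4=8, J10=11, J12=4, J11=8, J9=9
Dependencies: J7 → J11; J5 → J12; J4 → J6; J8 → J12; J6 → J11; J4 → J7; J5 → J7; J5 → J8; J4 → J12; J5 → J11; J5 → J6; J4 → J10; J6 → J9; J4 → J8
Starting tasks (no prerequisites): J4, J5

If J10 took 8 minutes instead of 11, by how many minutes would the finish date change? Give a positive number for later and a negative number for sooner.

As given, the longest chain is J4→J6→J9 = 8+6+9 = 23, so the finish is 23 minutes.
The longest path through J10 is only 19 minutes, so J10 has float 4.
No other chain overtakes it, so the finish is 23 minutes.
Change in finish: 23 − 23 = +0 minutes.

0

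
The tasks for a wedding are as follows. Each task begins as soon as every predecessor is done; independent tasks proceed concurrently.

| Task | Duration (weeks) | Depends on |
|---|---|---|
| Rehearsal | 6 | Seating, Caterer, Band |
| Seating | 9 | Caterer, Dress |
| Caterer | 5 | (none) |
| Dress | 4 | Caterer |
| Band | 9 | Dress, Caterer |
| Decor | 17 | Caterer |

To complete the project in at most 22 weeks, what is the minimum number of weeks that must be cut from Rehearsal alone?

2

Current finish: 24 weeks; target: 22.
Rehearsal is on every critical path, so each week cut from Rehearsal cuts the finish by one (this holds down to a finish of 22).
Need 24 − 22 = 2 weeks off Rehearsal → Rehearsal becomes 4 weeks, finish becomes 22.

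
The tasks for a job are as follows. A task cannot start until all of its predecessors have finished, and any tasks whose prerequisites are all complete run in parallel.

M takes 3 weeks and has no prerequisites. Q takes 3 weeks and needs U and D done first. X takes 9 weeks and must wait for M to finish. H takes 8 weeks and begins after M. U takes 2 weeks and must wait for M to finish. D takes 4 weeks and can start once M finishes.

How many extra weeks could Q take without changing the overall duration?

2

The longest chain is M→X = 3+9 = 12; overall finish 12 weeks.
Q finishes as early as 10 and must finish by 12.
Float = 12 − 10 = 2.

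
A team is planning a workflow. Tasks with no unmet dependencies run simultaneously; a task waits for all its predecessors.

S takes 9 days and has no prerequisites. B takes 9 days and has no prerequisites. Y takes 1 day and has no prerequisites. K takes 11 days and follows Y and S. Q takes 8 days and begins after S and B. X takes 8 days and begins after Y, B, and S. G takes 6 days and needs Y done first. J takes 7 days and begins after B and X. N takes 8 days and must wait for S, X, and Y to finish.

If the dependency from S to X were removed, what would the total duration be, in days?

Original critical path: S→X→N = 9+8+8 = 25 ⇒ 25 days.
Dropping S→X doesn't change X's earliest start (9); another predecessor still binds.
The longest chain is now B→X→N = 9+8+8 = 25, so the project takes 25 days.

25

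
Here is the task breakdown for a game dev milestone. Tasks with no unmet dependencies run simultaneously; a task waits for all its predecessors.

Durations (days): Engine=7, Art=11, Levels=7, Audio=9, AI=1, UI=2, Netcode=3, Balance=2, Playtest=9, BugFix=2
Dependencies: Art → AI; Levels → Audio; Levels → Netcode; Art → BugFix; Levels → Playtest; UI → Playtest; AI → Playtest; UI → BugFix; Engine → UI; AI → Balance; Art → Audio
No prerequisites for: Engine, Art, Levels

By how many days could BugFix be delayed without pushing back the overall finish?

8

Art→AI→Playtest = 11+1+9 = 21 sets the makespan at 21 days.
Longest path through BugFix: 13 days (earliest finish 13, latest finish 21).
Float = 21 − 13 = 8.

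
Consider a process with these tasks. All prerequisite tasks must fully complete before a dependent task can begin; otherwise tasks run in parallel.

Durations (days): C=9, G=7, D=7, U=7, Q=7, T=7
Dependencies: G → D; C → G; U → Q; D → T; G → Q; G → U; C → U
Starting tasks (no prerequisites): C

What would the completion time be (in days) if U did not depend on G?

With the dependency in place, C→G→D→T = 9+7+7+7 = 30 sets the finish at 30 days.
Without G→U, U's earliest start moves from 16 to 9.
The longest chain is now C→G→D→T = 9+7+7+7 = 30, so the schedule takes 30 days.

30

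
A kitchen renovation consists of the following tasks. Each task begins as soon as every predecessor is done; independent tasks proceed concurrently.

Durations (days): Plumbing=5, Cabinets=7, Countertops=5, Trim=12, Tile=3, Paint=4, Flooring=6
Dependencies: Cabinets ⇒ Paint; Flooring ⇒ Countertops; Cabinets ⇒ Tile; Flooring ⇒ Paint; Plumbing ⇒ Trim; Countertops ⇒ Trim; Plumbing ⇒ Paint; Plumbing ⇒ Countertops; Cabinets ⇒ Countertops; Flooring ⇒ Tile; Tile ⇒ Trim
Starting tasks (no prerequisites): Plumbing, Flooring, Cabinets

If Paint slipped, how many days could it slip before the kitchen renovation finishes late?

13

The longest chain is Cabinets→Countertops→Trim = 7+5+12 = 24; overall finish 24 days.
Longest path through Paint: 11 days (earliest finish 11, latest finish 24).
So Paint can slip 24 − 11 = 13 days.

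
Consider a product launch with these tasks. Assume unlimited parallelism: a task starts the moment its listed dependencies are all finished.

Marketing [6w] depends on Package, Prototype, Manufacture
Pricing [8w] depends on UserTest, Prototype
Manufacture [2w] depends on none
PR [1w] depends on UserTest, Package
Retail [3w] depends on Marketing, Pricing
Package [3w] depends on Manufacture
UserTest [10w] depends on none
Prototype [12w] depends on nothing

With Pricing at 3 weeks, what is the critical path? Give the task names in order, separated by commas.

As given, the longest chain is Prototype→Pricing→Retail = 12+8+3 = 23, so the finish is 23 weeks.
Since Pricing is critical, the -5 change carries straight to that chain (now 18 weeks).
The binding chain switches to Prototype→Marketing→Retail = 12+6+3 = 21; finish 21 weeks.

Prototype, Marketing, Retail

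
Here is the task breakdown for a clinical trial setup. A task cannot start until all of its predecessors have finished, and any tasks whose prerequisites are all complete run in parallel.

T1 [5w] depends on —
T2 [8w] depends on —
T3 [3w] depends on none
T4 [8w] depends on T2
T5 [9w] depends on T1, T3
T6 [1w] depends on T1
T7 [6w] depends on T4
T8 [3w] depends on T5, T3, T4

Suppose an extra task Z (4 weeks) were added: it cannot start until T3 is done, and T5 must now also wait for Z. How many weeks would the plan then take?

22

Originally the plan takes 22 weeks.
With Z inserted, T5 now waits for max(T1, T3, Z).
New critical path: T2→T4→T7 = 8+8+6 = 22 ⇒ 22 weeks.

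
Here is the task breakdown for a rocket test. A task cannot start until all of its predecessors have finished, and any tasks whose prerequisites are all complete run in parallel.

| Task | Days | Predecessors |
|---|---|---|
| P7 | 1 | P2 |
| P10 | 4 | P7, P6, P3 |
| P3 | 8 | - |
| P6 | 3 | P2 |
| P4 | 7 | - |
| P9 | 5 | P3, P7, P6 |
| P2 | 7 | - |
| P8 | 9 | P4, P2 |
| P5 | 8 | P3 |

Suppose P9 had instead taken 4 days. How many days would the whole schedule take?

16

The binding path is P2→P8 = 7+9 = 16; finish at 16 days.
P9 is off the critical path — its longest chain is 15 days, giving 1 of slack.
That remains the longest chain; total 16 days.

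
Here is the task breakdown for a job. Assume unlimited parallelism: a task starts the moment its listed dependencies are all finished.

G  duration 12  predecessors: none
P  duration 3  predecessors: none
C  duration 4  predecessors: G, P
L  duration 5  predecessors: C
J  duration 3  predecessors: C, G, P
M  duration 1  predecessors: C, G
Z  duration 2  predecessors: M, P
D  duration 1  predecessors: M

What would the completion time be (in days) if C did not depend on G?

Original critical path: G→C→L = 12+4+5 = 21 ⇒ 21 days.
Without G→C, C's earliest start moves from 12 to 3.
After: G→J = 12+3 = 15 → 15 days.

15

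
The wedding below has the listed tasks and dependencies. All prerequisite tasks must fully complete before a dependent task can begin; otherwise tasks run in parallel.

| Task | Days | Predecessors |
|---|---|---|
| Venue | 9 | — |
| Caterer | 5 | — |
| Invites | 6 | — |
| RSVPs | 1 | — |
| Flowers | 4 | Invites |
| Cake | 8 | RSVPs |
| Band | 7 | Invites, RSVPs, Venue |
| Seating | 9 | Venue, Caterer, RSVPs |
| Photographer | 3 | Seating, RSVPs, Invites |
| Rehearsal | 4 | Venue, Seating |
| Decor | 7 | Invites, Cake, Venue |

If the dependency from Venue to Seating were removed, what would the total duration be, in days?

18

Original critical path: Venue→Seating→Rehearsal = 9+9+4 = 22 ⇒ 22 days.
Without Venue→Seating, Seating's earliest start moves from 9 to 5.
After: Caterer→Seating→Rehearsal = 5+9+4 = 18 → 18 days.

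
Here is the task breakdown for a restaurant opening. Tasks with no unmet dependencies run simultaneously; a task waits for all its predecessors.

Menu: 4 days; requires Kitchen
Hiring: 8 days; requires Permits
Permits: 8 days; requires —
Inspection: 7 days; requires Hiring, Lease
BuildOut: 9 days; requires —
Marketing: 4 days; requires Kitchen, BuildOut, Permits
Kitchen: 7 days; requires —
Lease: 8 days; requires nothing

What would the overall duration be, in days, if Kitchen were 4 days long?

Critical path before the change: Permits→Hiring→Inspection = 8+8+7 = 23 giving 23 days.
The longest path through Kitchen is only 11 days, so Kitchen has float 12.
The critical path is still Permits→Hiring→Inspection; finish is now 23 days.

23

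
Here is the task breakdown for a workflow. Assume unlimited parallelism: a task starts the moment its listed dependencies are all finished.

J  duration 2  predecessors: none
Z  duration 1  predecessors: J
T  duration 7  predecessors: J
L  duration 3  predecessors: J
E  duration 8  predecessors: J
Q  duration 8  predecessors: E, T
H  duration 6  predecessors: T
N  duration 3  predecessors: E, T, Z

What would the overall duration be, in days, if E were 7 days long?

As given, the longest chain is J→E→Q = 2+8+8 = 18, so the finish is 18 days.
E is on the critical path; changing it to 7 makes that path 17 days.
Now J→T→Q = 2+7+8 = 17 is longest, so the finish becomes 17 days.

17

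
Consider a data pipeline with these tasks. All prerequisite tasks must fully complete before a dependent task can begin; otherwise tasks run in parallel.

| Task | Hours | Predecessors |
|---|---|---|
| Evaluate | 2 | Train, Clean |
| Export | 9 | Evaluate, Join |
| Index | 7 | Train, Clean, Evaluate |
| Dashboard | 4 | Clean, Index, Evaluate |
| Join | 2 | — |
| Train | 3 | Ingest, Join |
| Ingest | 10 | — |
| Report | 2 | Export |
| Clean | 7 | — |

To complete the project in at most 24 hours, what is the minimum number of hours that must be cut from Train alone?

Current finish: 26 hours; target: 24.
Train is on every critical path, so each hour cut from Train cuts the finish by one (this holds down to a finish of 24).
Need 26 − 24 = 2 hours off Train → Train becomes 1 hour, finish becomes 24.

2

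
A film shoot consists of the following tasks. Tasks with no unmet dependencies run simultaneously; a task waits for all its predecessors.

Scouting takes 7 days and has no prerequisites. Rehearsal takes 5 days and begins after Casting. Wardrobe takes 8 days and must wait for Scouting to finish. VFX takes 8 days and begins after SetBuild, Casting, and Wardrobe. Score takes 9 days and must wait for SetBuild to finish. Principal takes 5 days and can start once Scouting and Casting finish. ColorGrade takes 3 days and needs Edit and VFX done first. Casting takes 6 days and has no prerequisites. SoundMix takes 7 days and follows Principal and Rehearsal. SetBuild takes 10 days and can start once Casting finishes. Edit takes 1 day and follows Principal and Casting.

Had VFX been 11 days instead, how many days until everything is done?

30

Actual critical path: Casting→SetBuild→VFX→ColorGrade = 6+10+8+3 = 27 ⇒ 27 days.
VFX lies on that path, so at 11 days the path becomes 30 days.
That remains the longest chain; total 30 days.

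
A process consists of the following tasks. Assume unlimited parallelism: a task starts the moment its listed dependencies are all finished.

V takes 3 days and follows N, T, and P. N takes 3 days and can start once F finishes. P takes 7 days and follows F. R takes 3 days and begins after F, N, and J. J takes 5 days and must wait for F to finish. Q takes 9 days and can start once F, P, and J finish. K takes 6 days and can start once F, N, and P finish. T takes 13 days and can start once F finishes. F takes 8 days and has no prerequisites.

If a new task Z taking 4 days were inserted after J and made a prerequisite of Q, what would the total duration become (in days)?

Originally the job takes 24 days.
With Z inserted, Q now waits for max(F, P, J, Z).
New critical path: F→J→Z→Q = 8+5+4+9 = 26 ⇒ 26 days.

26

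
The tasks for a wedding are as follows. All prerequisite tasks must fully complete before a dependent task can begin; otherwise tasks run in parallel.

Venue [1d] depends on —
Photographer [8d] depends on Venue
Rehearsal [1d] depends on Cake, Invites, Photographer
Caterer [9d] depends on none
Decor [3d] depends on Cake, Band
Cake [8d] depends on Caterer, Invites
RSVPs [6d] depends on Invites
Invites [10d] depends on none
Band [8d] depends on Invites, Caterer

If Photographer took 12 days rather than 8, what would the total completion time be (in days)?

21

Actual critical path: Invites→Cake→Decor = 10+8+3 = 21 ⇒ 21 days.
Photographer has 11 days of float (longest path through it is 10).
No other chain overtakes it, so the finish is 21 days.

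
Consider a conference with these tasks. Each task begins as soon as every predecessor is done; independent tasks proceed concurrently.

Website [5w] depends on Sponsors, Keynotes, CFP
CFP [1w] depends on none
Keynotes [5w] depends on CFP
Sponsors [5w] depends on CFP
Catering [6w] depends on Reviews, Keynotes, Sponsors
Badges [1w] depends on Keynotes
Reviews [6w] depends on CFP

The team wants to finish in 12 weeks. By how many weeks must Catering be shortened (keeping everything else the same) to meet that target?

Current finish: 13 weeks; target: 12.
Catering is on every critical path, so each week cut from Catering cuts the finish by one (this holds down to a finish of 11).
Need 13 − 12 = 1 week off Catering → Catering becomes 5 weeks, finish becomes 12.

1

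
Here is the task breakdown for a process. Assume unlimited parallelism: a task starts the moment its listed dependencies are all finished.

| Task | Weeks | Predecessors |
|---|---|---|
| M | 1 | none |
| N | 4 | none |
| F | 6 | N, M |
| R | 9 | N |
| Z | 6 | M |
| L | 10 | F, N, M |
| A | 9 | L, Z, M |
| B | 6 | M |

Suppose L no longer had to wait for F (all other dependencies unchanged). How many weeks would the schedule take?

23

With the dependency in place, N→F→L→A = 4+6+10+9 = 29 sets the finish at 29 weeks.
Without F→L, L's earliest start moves from 10 to 4.
After: N→L→A = 4+10+9 = 23 → 23 weeks.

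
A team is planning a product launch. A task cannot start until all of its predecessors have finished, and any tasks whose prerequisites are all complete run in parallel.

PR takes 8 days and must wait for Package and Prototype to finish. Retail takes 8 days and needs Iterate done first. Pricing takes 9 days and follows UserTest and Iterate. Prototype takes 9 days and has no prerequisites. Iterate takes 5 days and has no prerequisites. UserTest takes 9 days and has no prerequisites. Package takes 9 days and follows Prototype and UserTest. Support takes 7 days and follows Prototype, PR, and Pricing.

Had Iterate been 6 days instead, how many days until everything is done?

33

Actual critical path: Prototype→Package→PR→Support = 9+9+8+7 = 33 ⇒ 33 days.
Iterate has 12 days of float (longest path through it is 21).
The critical path is still Prototype→Package→PR→Support; finish is now 33 days.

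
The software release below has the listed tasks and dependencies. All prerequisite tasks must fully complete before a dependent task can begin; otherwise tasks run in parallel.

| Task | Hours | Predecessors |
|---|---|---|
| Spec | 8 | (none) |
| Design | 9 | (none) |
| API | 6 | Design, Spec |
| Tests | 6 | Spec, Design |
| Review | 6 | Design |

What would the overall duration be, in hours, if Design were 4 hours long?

Baseline: Design→API = 9+6 = 15 → 15 hours.
Since Design is critical, the -5 change carries straight to that chain (now 10 hours).
Now Spec→API = 8+6 = 14 is longest, so the finish becomes 14 hours.

14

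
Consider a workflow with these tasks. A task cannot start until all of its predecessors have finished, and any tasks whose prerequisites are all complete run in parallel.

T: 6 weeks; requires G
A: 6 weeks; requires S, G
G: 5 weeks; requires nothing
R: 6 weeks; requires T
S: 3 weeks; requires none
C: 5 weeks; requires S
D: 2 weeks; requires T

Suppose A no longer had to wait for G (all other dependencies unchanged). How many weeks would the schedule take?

17

Before: longest chain G→T→R = 5+6+6 = 17, finish 17.
Without G→A, A's earliest start moves from 5 to 3.
After: G→T→R = 5+6+6 = 17 → 17 weeks.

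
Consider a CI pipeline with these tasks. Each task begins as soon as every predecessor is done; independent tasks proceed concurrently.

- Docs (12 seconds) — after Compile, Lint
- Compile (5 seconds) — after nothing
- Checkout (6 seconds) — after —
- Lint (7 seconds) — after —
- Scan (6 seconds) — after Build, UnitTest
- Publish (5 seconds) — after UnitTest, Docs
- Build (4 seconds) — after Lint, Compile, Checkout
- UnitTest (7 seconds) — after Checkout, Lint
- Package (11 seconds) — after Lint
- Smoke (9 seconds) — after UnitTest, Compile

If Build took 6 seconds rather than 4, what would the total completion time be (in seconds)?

24

Actual critical path: Lint→Docs→Publish = 7+12+5 = 24 ⇒ 24 seconds.
The longest path through Build is only 17 seconds, so Build has float 7.
The critical path is still Lint→Docs→Publish; finish is now 24 seconds.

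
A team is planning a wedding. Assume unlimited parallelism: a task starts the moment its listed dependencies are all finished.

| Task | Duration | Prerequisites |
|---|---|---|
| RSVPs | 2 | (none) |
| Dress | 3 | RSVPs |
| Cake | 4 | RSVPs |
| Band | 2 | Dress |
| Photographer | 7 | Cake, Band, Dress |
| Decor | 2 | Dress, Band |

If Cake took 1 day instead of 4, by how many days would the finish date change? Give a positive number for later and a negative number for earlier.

0

As given, the longest chain is RSVPs→Dress→Band→Photographer = 2+3+2+7 = 14, so the finish is 14 days.
Cake is off the critical path — its longest chain is 13 days, giving 1 of slack.
No other chain overtakes it, so the finish is 14 days.
Change in finish: 14 − 14 = +0 days.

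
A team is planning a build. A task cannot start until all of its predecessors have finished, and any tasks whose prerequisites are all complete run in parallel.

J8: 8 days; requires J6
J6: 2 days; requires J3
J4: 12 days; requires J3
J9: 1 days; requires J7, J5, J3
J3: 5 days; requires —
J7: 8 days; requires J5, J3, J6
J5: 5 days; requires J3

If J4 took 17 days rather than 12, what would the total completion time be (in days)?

Baseline: J3→J5→J7→J9 = 5+5+8+1 = 19 → 19 days.
J4 is off the critical path — its longest chain is 17 days, giving 2 of slack.
The binding chain switches to J3→J4 = 5+17 = 22; finish 22 days.

22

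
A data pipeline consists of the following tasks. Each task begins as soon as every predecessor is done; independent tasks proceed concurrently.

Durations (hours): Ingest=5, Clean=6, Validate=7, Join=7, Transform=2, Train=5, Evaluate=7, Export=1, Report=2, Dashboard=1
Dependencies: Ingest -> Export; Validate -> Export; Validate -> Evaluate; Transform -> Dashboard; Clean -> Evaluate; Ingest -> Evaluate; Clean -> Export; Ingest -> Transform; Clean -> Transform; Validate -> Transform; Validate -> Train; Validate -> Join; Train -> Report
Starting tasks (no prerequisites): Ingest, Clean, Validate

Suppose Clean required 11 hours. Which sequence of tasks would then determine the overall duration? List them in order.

Clean, Evaluate

Actual critical path: Validate→Join = 7+7 = 14 ⇒ 14 hours.
Clean has 1 hour of float (longest path through it is 13).
Now Clean→Evaluate = 11+7 = 18 is longest, so the finish becomes 18 hours.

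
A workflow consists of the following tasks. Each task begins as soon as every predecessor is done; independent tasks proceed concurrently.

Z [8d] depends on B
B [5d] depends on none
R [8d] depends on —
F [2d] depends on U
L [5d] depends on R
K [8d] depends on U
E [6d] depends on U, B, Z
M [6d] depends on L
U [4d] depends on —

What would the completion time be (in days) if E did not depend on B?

With the dependency in place, R→L→M = 8+5+6 = 19 sets the finish at 19 days.
Dropping B→E doesn't change E's earliest start (13); another predecessor still binds.
After: R→L→M = 8+5+6 = 19 → 19 days.

19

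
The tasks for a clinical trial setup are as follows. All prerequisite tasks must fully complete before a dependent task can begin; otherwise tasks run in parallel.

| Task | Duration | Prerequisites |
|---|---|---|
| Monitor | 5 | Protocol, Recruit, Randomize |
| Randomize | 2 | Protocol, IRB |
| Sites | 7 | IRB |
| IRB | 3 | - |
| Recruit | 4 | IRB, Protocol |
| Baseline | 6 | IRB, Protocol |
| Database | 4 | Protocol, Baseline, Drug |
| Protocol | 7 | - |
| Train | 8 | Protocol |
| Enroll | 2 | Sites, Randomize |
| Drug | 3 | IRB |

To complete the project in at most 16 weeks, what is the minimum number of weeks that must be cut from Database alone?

Current finish: 17 weeks; target: 16.
Database is on every critical path, so each week cut from Database cuts the finish by one (this holds down to a finish of 16).
Need 17 − 16 = 1 week off Database → Database becomes 3 weeks, finish becomes 16.

1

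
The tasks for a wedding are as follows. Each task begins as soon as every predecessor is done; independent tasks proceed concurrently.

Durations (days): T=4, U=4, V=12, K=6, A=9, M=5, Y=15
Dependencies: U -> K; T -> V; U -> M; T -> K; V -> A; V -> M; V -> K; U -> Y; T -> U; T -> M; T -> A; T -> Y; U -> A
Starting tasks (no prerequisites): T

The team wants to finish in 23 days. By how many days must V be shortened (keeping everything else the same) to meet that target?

Current finish: 25 days; target: 23.
V is on every critical path, so each day cut from V cuts the finish by one (this holds down to a finish of 23).
Need 25 − 23 = 2 days off V → V becomes 10 days, finish becomes 23.

2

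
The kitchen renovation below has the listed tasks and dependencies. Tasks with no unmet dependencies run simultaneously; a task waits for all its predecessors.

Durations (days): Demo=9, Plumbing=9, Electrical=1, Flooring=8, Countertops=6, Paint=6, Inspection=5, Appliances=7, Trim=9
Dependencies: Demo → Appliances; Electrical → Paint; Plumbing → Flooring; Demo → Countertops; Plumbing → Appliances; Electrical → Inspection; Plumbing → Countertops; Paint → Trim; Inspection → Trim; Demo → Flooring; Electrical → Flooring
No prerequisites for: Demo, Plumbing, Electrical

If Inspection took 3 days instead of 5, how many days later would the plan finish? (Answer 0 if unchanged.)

Critical path before the change: Demo→Flooring = 9+8 = 17 giving 17 days.
Inspection is off the critical path — its longest chain is 15 days, giving 2 of slack.
That remains the longest chain; total 17 days.
Change in finish: 17 − 17 = +0 days.

0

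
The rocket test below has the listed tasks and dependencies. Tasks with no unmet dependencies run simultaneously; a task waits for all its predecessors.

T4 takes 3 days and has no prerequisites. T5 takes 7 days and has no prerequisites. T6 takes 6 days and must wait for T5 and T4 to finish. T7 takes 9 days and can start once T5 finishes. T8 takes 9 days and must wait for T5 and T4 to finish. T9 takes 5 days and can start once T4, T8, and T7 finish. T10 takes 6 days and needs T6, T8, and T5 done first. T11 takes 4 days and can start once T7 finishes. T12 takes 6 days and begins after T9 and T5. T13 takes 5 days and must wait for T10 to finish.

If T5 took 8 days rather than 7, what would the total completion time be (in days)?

28

Actual critical path: T5→T7→T9→T12 = 7+9+5+6 = 27 ⇒ 27 days.
T5 lies on that path, so at 8 days the path becomes 28 days.
No other chain overtakes it, so the finish is 28 days.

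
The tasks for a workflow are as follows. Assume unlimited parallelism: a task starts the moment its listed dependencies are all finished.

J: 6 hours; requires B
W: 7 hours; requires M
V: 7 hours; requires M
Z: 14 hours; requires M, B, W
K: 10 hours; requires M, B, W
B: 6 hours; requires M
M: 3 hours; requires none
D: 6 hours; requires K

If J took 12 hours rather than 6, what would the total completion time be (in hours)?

26

The binding path is M→W→K→D = 3+7+10+6 = 26; finish at 26 hours.
J has 11 hours of float (longest path through it is 15).
No other chain overtakes it, so the finish is 26 hours.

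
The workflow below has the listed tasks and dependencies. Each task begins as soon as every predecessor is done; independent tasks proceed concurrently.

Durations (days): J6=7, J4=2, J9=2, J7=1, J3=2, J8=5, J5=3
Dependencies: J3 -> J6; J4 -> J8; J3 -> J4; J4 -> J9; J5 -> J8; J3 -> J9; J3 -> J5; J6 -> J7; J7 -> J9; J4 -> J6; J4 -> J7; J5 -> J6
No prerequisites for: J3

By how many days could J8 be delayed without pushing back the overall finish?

The longest chain is J3→J5→J6→J7→J9 = 2+3+7+1+2 = 15; overall finish 15 days.
J8 finishes as early as 10 and must finish by 15.
Float = 15 − 10 = 5.

5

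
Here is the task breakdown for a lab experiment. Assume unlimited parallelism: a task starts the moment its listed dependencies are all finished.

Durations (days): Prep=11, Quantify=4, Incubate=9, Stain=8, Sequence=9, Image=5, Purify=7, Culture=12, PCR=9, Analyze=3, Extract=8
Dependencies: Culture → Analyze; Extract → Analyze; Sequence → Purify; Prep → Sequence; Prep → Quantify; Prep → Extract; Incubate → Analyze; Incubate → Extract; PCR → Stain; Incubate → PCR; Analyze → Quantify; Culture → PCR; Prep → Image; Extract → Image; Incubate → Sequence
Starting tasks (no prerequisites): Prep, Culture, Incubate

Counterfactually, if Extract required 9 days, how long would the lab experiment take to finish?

Actual critical path: Culture→PCR→Stain = 12+9+8 = 29 ⇒ 29 days.
Extract has 3 days of float (longest path through it is 26).
The critical path is still Culture→PCR→Stain; finish is now 29 days.

29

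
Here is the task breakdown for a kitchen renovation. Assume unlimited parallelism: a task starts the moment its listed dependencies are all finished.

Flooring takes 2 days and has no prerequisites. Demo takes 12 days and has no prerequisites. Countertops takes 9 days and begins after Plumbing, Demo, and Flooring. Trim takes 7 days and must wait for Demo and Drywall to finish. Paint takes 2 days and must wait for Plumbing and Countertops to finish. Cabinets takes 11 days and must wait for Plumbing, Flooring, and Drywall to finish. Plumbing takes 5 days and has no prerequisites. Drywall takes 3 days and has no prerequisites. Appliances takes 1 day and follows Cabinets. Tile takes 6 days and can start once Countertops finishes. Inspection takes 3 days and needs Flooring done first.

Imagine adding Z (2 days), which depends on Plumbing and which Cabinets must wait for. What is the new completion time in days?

Originally the project takes 27 days.
With Z inserted, Cabinets now waits for max(Plumbing, Flooring, Drywall, Z).
New critical path: Demo→Countertops→Tile = 12+9+6 = 27 ⇒ 27 days.

27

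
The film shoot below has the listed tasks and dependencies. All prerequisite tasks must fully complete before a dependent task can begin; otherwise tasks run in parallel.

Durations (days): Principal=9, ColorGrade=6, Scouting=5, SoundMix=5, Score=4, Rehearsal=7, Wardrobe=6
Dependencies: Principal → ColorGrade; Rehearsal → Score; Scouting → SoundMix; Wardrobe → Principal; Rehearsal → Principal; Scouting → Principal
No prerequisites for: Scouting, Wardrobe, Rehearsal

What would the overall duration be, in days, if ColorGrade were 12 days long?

Baseline: Rehearsal→Principal→ColorGrade = 7+9+6 = 22 → 22 days.
ColorGrade is on the critical path; changing it to 12 makes that path 28 days.
No other chain overtakes it, so the finish is 28 days.

28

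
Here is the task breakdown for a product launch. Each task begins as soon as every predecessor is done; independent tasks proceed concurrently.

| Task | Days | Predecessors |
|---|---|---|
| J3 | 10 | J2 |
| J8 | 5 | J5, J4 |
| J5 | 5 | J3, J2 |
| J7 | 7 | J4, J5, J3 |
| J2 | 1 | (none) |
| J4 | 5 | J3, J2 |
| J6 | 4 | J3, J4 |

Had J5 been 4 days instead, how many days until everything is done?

Actual critical path: J2→J3→J5→J7 = 1+10+5+7 = 23 ⇒ 23 days.
J5 lies on that path, so at 4 days the path becomes 22 days.
Now J2→J3→J4→J7 = 1+10+5+7 = 23 is longest, so the finish becomes 23 days.

23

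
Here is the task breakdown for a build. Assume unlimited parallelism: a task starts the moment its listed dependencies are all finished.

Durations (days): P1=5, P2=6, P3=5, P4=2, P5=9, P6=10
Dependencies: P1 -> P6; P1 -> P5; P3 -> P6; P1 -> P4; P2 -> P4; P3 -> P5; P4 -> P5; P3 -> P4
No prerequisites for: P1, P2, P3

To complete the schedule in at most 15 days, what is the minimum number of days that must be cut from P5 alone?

2

Current finish: 17 days; target: 15.
P5 is on every critical path, so each day cut from P5 cuts the finish by one (this holds down to a finish of 15).
Need 17 − 15 = 2 days off P5 → P5 becomes 7 days, finish becomes 15.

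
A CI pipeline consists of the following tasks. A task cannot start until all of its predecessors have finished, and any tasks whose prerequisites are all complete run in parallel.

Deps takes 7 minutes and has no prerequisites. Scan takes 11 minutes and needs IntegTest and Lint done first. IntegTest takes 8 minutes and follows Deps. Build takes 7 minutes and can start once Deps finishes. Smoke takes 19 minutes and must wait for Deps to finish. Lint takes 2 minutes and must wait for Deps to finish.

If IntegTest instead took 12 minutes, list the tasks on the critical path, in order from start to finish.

The binding path is Deps→IntegTest→Scan = 7+8+11 = 26; finish at 26 minutes.
Since IntegTest is critical, the +4 change carries straight to that chain (now 30 minutes).
No other chain overtakes it, so the finish is 30 minutes.

Deps, IntegTest, Scan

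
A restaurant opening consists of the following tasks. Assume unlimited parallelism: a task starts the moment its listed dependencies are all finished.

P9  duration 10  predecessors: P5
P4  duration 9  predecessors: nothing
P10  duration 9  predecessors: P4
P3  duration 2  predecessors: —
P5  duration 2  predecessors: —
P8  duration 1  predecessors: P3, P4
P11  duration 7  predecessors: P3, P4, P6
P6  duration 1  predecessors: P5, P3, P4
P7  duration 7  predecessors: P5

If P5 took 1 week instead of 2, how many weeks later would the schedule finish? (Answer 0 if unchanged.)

0

The binding path is P4→P10 = 9+9 = 18; finish at 18 weeks.
The longest path through P5 is only 12 weeks, so P5 has float 6.
No other chain overtakes it, so the finish is 18 weeks.
Change in finish: 18 − 18 = +0 weeks.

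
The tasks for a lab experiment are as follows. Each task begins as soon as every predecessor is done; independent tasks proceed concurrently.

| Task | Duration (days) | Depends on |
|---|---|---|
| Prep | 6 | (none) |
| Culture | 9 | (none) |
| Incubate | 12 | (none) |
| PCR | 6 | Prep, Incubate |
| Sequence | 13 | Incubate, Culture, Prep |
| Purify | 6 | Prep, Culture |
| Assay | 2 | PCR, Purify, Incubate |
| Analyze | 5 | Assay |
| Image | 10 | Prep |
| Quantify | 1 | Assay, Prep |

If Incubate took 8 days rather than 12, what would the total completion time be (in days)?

22

Actual critical path: Incubate→PCR→Assay→Analyze = 12+6+2+5 = 25 ⇒ 25 days.
Incubate is on the critical path; changing it to 8 makes that path 21 days.
New critical path: Culture→Sequence = 9+13 = 22 ⇒ 22 days.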